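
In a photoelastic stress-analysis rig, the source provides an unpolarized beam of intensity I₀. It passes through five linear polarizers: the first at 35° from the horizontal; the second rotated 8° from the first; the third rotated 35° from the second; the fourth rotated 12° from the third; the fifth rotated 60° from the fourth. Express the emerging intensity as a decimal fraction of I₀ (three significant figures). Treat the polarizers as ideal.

≈ 0.0787 I₀

Unpolarized light through the first polarizer → I₁ = ½ I₀, now polarized at 35°.
I₂ = I₁ cos²(8°) = 0.5 · 0.9806 I₀ = 0.4903 I₀.
I₃ = I₂ cos²(35°) = 0.4903 · 0.671 I₀ = 0.329 I₀.
I₄ = I₃ cos²(12°) = 0.329 · 0.9568 I₀ = 0.3148 I₀.
I₅ = I₄ cos²(60°) = 0.3148 · 0.25 I₀ = 0.0787 I₀.
Transmitted fraction = 0.0787.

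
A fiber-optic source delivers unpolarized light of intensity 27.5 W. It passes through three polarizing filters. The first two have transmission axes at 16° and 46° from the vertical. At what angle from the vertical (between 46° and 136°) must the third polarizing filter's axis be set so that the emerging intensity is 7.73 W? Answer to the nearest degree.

θ ≈ 76°

Unpolarized light through the first polarizer → I₁ = ½ I₀, now polarized at 16°.
I₂ = I₁ cos²(46° − 16°) = 0.5 I₀ · cos²(30°) = 0.375 I₀.
Target fraction: 7.73 / 27.5 W = 0.2811 of I₀.
Need I₃/I₀ = 0.2811, so cos²(θ − 46°) = 0.2811 / 0.375 = 0.7496.
θ − 46° = arccos(√0.7496) = 30.0°, giving θ ≈ 46 + 30.0 = 76.0°.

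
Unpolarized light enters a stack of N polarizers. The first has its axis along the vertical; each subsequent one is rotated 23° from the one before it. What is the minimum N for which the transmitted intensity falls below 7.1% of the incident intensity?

N = 13

First polarizer halves the unpolarized light: factor 1/2.
Each further stage multiplies by cos²(23°) = 0.8473.
After N polarizers: T = 0.5·0.8473^(N−1). Require T < 0.071 ⇒ N−1 > ln(0.071/0.5)/ln(0.8473) = 11.78, so N−1 ≥ 12 and N = 13.
Check: N=13 gives T = 0.06849 < 0.071; N=12 gives T = 0.08082.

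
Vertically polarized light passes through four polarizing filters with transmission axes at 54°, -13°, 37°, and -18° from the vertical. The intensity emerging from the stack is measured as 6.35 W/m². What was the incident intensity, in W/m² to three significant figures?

I₀ ≈ 886 W/m²

By Malus's law, I₁ = I₀ cos²(54° − 0°) = I₀ cos²(54°) = 0.3455 I₀.
I₂ = I₁ cos²(-13° − 54°) = 0.3455 I₀ · cos²(67°) = 0.05275 I₀.
I₃ = I₂ cos²(37° + 13°) = 0.05275 I₀ · cos²(50°) = 0.02179 I₀.
I₄ = I₃ cos²(-18° − 37°) = 0.02179 I₀ · cos²(55°) = 0.00717 I₀.
So 6.35 W/m² = 0.00717 I₀, giving I₀ = 6.35/0.00717 = 885.7 W/m².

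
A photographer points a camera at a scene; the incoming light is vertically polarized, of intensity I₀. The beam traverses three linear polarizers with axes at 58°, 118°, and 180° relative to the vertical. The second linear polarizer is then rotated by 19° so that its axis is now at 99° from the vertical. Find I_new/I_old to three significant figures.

I_new/I_old ≈ 0.253

Before rotation:
By Malus's law, I₁ = I₀ cos²(58° − 0°) = I₀ cos²(58°) = 0.2808 I₀.
I₂ = I₁ cos²(118° − 58°) = 0.2808 I₀ · cos²(60°) = 0.0702 I₀.
I₃ = I₂ cos²(180° − 118°) = 0.0702 I₀ · cos²(62°) = 0.01547 I₀.
After rotation:
I₁ = I₀ cos²(58° − 0°) = I₀ cos²(58°) = 0.2808 I₀.
I₂ = I₁ cos²(99° − 58°) = 0.2808 I₀ · cos²(41°) = 0.1599 I₀.
I₃ = I₂ cos²(180° − 99°) = 0.1599 I₀ · cos²(81°) = 0.003914 I₀.
Ratio = 0.003914 / 0.01547 = 0.253.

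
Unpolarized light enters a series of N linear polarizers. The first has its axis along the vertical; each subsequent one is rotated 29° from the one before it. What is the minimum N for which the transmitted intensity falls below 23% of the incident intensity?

First polarizer halves the unpolarized light: factor 1/2.
Each further stage multiplies by cos²(29°) = 0.765.
After N polarizers: T = 0.5·0.765^(N−1). Require T < 0.23 ⇒ N−1 > ln(0.23/0.5)/ln(0.765) = 2.90, so N−1 ≥ 3 and N = 4.
Check: N=4 gives T = 0.2238 < 0.23; N=3 gives T = 0.2926.

N = 4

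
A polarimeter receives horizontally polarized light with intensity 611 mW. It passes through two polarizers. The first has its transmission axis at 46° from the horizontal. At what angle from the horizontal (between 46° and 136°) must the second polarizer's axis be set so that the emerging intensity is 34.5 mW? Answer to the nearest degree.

θ ≈ 116°

By Malus's law, I₁ = I₀ cos²(46° − 0°) = I₀ cos²(46°) = 0.4826 I₀.
Target fraction: 34.5 / 611 mW = 0.05646 of I₀.
Need I₂/I₀ = 0.05646, so cos²(θ − 46°) = 0.05646 / 0.4826 = 0.117.
θ − 46° = arccos(√0.117) = 70.0°, giving θ ≈ 46 + 70.0 = 116.0°.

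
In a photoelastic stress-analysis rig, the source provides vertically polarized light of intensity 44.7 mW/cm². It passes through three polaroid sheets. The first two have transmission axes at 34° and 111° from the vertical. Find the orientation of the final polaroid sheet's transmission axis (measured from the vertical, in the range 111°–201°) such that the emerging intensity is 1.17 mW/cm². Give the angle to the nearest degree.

By Malus's law, I₁ = I₀ cos²(34° − 0°) = I₀ cos²(34°) = 0.6873 I₀.
I₂ = I₁ cos²(111° − 34°) = 0.6873 I₀ · cos²(77°) = 0.03478 I₀.
Target fraction: 1.17 / 44.7 mW/cm² = 0.02617 of I₀.
Need I₃/I₀ = 0.02617, so cos²(θ − 111°) = 0.02617 / 0.03478 = 0.7526.
θ − 111° = arccos(√0.7526) = 29.8°, giving θ ≈ 111 + 29.8 = 140.8°.

θ ≈ 141°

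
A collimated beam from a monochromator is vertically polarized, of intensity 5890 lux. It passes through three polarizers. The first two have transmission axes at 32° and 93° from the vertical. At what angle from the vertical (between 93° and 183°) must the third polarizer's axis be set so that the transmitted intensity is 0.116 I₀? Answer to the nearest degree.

θ ≈ 127°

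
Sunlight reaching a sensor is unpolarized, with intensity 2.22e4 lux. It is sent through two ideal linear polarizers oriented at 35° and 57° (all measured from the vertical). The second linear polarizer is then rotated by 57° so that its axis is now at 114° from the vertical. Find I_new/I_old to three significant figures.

I_new/I_old ≈ 0.0424

Before rotation:
Unpolarized light through the first polarizer → I₁ = ½ I₀, now polarized at 35°.
I₂ = I₁ cos²(57° − 35°) = 0.5 I₀ · cos²(22°) = 0.4298 I₀.
After rotation:
Unpolarized light through the first polarizer → I₁ = ½ I₀, now polarized at 35°.
I₂ = I₁ cos²(114° − 35°) = 0.5 I₀ · cos²(79°) = 0.0182 I₀.
Ratio = 0.0182 / 0.4298 = 0.04235.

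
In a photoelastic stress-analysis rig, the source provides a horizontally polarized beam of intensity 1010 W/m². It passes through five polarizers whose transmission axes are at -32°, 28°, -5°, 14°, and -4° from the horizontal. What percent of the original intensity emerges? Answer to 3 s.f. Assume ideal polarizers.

≈ 10.2%

By Malus's law, I₁ = 1010 W/m² · cos²(32°) = 726.4 W/m².
I₂ = I₁ · cos²(60°) = 726.4 · 0.25 = 181.6 W/m².
I₃ = I₂ · cos²(33°) = 181.6 · 0.7034 = 127.7 W/m².
I₄ = I₃ · cos²(19°) = 127.7 · 0.894 = 114.2 W/m².
I₅ = I₄ · cos²(18°) = 114.2 · 0.9045 = 103.3 W/m².
That is 10.23% of the incident intensity.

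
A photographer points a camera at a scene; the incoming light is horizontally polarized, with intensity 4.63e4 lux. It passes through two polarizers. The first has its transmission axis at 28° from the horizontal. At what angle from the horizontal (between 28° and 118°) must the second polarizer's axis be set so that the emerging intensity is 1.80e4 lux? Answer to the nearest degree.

θ ≈ 73°

I₁ = I₀ cos²(28° − 0°) = I₀ cos²(28°) = 0.7796 I₀.
Target fraction: 1.80e4 / 4.63e4 lux = 0.3888 of I₀.
Need I₂/I₀ = 0.3888, so cos²(θ − 28°) = 0.3888 / 0.7796 = 0.4987.
θ − 28° = arccos(√0.4987) = 45.1°, giving θ ≈ 28 + 45.1 = 73.1°.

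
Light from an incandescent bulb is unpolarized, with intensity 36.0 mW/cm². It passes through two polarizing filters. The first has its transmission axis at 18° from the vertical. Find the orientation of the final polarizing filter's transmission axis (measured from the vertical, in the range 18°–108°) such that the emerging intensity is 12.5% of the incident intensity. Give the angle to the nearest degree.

Unpolarized light through the first polarizer → I₁ = ½ I₀, now polarized at 18°.
Need I₂/I₀ = 0.125, so cos²(θ − 18°) = 0.125 / 0.5 = 0.25.
θ − 18° = arccos(√0.25) = 60.0°, giving θ ≈ 18 + 60.0 = 78.0°.

θ ≈ 78°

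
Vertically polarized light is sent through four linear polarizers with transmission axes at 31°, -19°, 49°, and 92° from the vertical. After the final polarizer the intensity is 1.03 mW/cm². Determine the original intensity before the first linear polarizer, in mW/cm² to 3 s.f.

I₀ ≈ 45.2 mW/cm²

I₁ = I₀ cos²(31° − 0°) = I₀ cos²(31°) = 0.7347 I₀.
I₂ = I₁ cos²(-19° − 31°) = 0.7347 I₀ · cos²(50°) = 0.3036 I₀.
I₃ = I₂ cos²(49° + 19°) = 0.3036 I₀ · cos²(68°) = 0.0426 I₀.
I₄ = I₃ cos²(92° − 49°) = 0.0426 I₀ · cos²(43°) = 0.02279 I₀.
So 1.03 mW/cm² = 0.02279 I₀, giving I₀ = 1.03/0.02279 = 45.2 mW/cm².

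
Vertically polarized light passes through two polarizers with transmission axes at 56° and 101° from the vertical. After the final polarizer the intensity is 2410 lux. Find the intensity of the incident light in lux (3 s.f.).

I₀ ≈ 1.54e4 lux

I₁ = I₀ cos²(56° − 0°) = I₀ cos²(56°) = 0.3127 I₀.
I₂ = I₁ cos²(101° − 56°) = 0.3127 I₀ · cos²(45°) = 0.1563 I₀.
So 2410 lux = 0.1563 I₀, giving I₀ = 2410/0.1563 = 1.541e+04 lux.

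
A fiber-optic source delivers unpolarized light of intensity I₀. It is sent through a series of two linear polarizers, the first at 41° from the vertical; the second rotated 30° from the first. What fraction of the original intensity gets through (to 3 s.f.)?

≈ 0.375 I₀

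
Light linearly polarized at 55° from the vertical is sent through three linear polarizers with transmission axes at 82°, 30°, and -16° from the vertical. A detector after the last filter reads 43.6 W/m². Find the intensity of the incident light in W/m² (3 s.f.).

By Malus's law, I₁ = I₀ cos²(82° − 55°) = I₀ cos²(27°) = 0.7939 I₀.
I₂ = I₁ cos²(30° − 82°) = 0.7939 I₀ · cos²(52°) = 0.3009 I₀.
I₃ = I₂ cos²(-16° − 30°) = 0.3009 I₀ · cos²(46°) = 0.1452 I₀.
So 43.6 W/m² = 0.1452 I₀, giving I₀ = 43.6/0.1452 = 300.3 W/m².

I₀ ≈ 300 W/m²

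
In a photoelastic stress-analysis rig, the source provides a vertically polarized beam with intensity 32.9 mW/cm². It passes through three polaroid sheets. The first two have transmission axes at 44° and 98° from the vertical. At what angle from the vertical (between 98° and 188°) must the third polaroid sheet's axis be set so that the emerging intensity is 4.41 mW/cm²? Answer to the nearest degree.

I₁ = I₀ cos²(44° − 0°) = I₀ cos²(44°) = 0.5174 I₀.
I₂ = I₁ cos²(98° − 44°) = 0.5174 I₀ · cos²(54°) = 0.1788 I₀.
Target fraction: 4.41 / 32.9 mW/cm² = 0.134 of I₀.
Need I₃/I₀ = 0.134, so cos²(θ − 98°) = 0.134 / 0.1788 = 0.7498.
θ − 98° = arccos(√0.7498) = 30.0°, giving θ ≈ 98 + 30.0 = 128.0°.

θ ≈ 128°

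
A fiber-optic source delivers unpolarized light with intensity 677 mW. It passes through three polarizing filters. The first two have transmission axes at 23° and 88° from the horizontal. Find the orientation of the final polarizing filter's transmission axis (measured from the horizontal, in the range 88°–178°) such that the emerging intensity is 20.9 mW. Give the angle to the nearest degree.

θ ≈ 142°

Unpolarized light through the first polarizer → I₁ = ½ I₀, now polarized at 23°.
I₂ = I₁ cos²(88° − 23°) = 0.5 I₀ · cos²(65°) = 0.0893 I₀.
Target fraction: 20.9 / 677 mW = 0.03087 of I₀.
Need I₃/I₀ = 0.03087, so cos²(θ − 88°) = 0.03087 / 0.0893 = 0.3457.
θ − 88° = arccos(√0.3457) = 54.0°, giving θ ≈ 88 + 54.0 = 142.0°.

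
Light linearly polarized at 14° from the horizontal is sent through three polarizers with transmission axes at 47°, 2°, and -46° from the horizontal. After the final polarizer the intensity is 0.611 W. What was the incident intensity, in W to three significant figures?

By Malus's law, I₁ = I₀ cos²(47° − 14°) = I₀ cos²(33°) = 0.7034 I₀.
I₂ = I₁ cos²(2° − 47°) = 0.7034 I₀ · cos²(45°) = 0.3517 I₀.
I₃ = I₂ cos²(-46° − 2°) = 0.3517 I₀ · cos²(48°) = 0.1575 I₀.
So 0.611 W = 0.1575 I₀, giving I₀ = 0.611/0.1575 = 3.88 W.

I₀ ≈ 3.88 W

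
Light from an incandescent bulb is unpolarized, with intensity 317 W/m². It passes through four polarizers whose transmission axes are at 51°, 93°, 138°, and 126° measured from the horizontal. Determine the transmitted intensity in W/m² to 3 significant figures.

I ≈ 41.9 W/m²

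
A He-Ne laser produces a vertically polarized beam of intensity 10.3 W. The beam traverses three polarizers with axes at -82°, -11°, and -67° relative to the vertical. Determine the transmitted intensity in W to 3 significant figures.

I₁ = 10.3 W · cos²(82°) = 0.1995 W.
I₂ = I₁ · cos²(71°) = 0.1995 · 0.106 = 0.02115 W.
I₃ = I₂ · cos²(56°) = 0.02115 · 0.3127 = 0.006612 W.

I ≈ 0.00661 W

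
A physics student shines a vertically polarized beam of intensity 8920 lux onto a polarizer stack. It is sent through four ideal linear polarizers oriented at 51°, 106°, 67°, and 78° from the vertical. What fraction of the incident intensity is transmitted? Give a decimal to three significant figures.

I/I₀ ≈ 0.0758

By Malus's law, I₁ = 8920 lux · cos²(51°) = 3533 lux.
I₂ = I₁ · cos²(55°) = 3533 · 0.329 = 1162 lux.
I₃ = I₂ · cos²(39°) = 1162 · 0.604 = 701.9 lux.
I₄ = I₃ · cos²(11°) = 701.9 · 0.9636 = 676.4 lux.
Transmitted fraction = 0.07583.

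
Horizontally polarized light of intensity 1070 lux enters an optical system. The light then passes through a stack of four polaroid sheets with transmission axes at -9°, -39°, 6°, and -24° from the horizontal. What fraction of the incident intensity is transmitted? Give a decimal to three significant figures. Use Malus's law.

I/I₀ ≈ 0.274

By Malus's law, I₁ = 1070 lux · cos²(9°) = 1044 lux.
I₂ = I₁ · cos²(30°) = 1044 · 0.75 = 782.9 lux.
I₃ = I₂ · cos²(45°) = 782.9 · 0.5 = 391.4 lux.
I₄ = I₃ · cos²(30°) = 391.4 · 0.75 = 293.6 lux.
Transmitted fraction = 0.2744.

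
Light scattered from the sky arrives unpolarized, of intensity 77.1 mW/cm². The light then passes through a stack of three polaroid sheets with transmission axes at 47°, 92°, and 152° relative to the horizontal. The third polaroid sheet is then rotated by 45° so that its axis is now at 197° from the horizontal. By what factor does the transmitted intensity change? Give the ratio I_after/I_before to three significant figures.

Before rotation:
Unpolarized light through the first polarizer → I₁ = ½ I₀, now polarized at 47°.
I₂ = I₁ cos²(92° − 47°) = 0.5 I₀ · cos²(45°) = 0.25 I₀.
I₃ = I₂ cos²(152° − 92°) = 0.25 I₀ · cos²(60°) = 0.0625 I₀.
After rotation:
Unpolarized light through the first polarizer → I₁ = ½ I₀, now polarized at 47°.
I₂ = I₁ cos²(92° − 47°) = 0.5 I₀ · cos²(45°) = 0.25 I₀.
Angle between axes 2 and 3: 75°. I₃ = 0.25 I₀ · cos²(75°) = 0.01675 I₀.
Ratio = 0.01675 / 0.0625 = 0.2679.

I_new/I_old ≈ 0.268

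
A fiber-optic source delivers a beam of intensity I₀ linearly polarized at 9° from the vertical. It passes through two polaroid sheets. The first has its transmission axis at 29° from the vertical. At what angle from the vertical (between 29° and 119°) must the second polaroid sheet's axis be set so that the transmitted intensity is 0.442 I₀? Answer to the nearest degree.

I₁ = I₀ cos²(29° − 9°) = I₀ cos²(20°) = 0.883 I₀.
Need I₂/I₀ = 0.442, so cos²(θ − 29°) = 0.442 / 0.883 = 0.5006.
θ − 29° = arccos(√0.5006) = 45.0°, giving θ ≈ 29 + 45.0 = 74.0°.

θ ≈ 74°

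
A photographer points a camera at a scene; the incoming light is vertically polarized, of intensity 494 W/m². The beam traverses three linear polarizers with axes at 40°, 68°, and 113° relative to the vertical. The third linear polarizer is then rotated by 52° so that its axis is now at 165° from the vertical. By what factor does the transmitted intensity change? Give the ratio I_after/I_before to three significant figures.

I_new/I_old ≈ 0.0297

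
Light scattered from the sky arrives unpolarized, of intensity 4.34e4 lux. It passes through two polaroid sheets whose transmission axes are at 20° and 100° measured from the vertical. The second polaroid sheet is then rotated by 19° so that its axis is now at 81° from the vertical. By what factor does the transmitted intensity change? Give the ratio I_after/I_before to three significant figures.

I_new/I_old ≈ 7.79

Before rotation:
Unpolarized light through the first polarizer → I₁ = ½ I₀, now polarized at 20°.
I₂ = I₁ cos²(100° − 20°) = 0.5 I₀ · cos²(80°) = 0.01508 I₀.
After rotation:
Unpolarized light through the first polarizer → I₁ = ½ I₀, now polarized at 20°.
I₂ = I₁ cos²(81° − 20°) = 0.5 I₀ · cos²(61°) = 0.1175 I₀.
Ratio = 0.1175 / 0.01508 = 7.795.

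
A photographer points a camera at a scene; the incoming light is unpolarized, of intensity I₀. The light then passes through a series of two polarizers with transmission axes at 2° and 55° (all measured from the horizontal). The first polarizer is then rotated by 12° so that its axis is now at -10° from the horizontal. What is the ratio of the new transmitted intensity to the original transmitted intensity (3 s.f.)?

Before rotation:
Unpolarized light through the first polarizer → I₁ = ½ I₀, now polarized at 2°.
I₂ = I₁ cos²(55° − 2°) = 0.5 I₀ · cos²(53°) = 0.1811 I₀.
After rotation:
Unpolarized light through the first polarizer → I₁ = ½ I₀, now polarized at -10°.
I₂ = I₁ cos²(55° + 10°) = 0.5 I₀ · cos²(65°) = 0.0893 I₀.
Ratio = 0.0893 / 0.1811 = 0.4931.

I_new/I_old ≈ 0.493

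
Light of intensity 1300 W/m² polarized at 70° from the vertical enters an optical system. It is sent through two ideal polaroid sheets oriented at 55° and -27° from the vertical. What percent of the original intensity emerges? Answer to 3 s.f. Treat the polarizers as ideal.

≈ 1.81%

By Malus's law, I₁ = 1300 W/m² · cos²(15°) = 1213 W/m².
I₂ = I₁ · cos²(82°) = 1213 · 0.01937 = 23.49 W/m².
That is 1.807% of the incident intensity.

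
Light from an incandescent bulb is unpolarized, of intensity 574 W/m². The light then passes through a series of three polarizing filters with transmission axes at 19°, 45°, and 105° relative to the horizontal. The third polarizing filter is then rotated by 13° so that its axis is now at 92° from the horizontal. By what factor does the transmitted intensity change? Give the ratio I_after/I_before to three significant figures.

I_new/I_old ≈ 1.86

Before rotation:
Unpolarized light through the first polarizer → I₁ = ½ I₀, now polarized at 19°.
I₂ = I₁ cos²(45° − 19°) = 0.5 I₀ · cos²(26°) = 0.4039 I₀.
I₃ = I₂ cos²(105° − 45°) = 0.4039 I₀ · cos²(60°) = 0.101 I₀.
After rotation:
Unpolarized light through the first polarizer → I₁ = ½ I₀, now polarized at 19°.
I₂ = I₁ cos²(45° − 19°) = 0.5 I₀ · cos²(26°) = 0.4039 I₀.
I₃ = I₂ cos²(92° − 45°) = 0.4039 I₀ · cos²(47°) = 0.1879 I₀.
Ratio = 0.1879 / 0.101 = 1.86.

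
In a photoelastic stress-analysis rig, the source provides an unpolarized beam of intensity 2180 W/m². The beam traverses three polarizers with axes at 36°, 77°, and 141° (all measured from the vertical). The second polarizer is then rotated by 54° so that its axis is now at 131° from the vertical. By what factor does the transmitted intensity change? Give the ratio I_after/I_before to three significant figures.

Before rotation:
Unpolarized light through the first polarizer → I₁ = ½ I₀, now polarized at 36°.
I₂ = I₁ cos²(77° − 36°) = 0.5 I₀ · cos²(41°) = 0.2848 I₀.
I₃ = I₂ cos²(141° − 77°) = 0.2848 I₀ · cos²(64°) = 0.05473 I₀.
After rotation:
Unpolarized light through the first polarizer → I₁ = ½ I₀, now polarized at 36°.
Angle between axes 1 and 2: 85°. I₂ = 0.5 I₀ · cos²(85°) = 0.003798 I₀.
I₃ = I₂ cos²(141° − 131°) = 0.003798 I₀ · cos²(10°) = 0.003684 I₀.
Ratio = 0.003684 / 0.05473 = 0.06731.

I_new/I_old ≈ 0.0673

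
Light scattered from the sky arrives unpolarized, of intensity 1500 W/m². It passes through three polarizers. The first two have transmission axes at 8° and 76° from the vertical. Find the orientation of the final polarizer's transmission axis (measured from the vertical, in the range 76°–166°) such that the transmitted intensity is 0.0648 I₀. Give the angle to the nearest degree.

θ ≈ 92°

Unpolarized light through the first polarizer → I₁ = ½ I₀, now polarized at 8°.
I₂ = I₁ cos²(76° − 8°) = 0.5 I₀ · cos²(68°) = 0.07017 I₀.
Need I₃/I₀ = 0.0648, so cos²(θ − 76°) = 0.0648 / 0.07017 = 0.9235.
θ − 76° = arccos(√0.9235) = 16.1°, giving θ ≈ 76 + 16.1 = 92.1°.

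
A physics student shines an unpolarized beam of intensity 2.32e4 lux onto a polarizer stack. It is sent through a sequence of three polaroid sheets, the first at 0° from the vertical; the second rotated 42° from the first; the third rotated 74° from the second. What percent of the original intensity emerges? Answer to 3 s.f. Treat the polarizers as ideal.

Unpolarized light through the first polarizer → I₁ = 2.32e4 lux/2 = 1.16e+04 lux, polarized at 0°.
I₂ = I₁ · cos²(42°) = 1.16e+04 · 0.5523 = 6406 lux.
I₃ = I₂ · cos²(74°) = 6406 · 0.07598 = 486.7 lux.
That is 2.098% of the incident intensity.

≈ 2.10%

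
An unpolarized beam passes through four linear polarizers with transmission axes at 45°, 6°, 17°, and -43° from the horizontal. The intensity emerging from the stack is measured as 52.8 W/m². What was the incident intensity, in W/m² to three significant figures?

Unpolarized light through the first polarizer → I₁ = ½ I₀, now polarized at 45°.
I₂ = I₁ cos²(6° − 45°) = 0.5 I₀ · cos²(39°) = 0.302 I₀.
I₃ = I₂ cos²(17° − 6°) = 0.302 I₀ · cos²(11°) = 0.291 I₀.
I₄ = I₃ cos²(-43° − 17°) = 0.291 I₀ · cos²(60°) = 0.07275 I₀.
So 52.8 W/m² = 0.07275 I₀, giving I₀ = 52.8/0.07275 = 725.8 W/m².

I₀ ≈ 726 W/m²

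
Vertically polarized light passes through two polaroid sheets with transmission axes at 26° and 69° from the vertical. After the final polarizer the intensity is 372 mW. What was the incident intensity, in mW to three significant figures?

I₀ ≈ 861 mW

By Malus's law, I₁ = I₀ cos²(26° − 0°) = I₀ cos²(26°) = 0.8078 I₀.
I₂ = I₁ cos²(69° − 26°) = 0.8078 I₀ · cos²(43°) = 0.4321 I₀.
So 372 mW = 0.4321 I₀, giving I₀ = 372/0.4321 = 860.9 mW.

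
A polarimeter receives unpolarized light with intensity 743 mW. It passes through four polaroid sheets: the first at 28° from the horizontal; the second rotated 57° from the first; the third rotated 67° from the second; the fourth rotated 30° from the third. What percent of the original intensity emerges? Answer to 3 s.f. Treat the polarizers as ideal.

≈ 1.70%

Unpolarized light through the first polarizer → I₁ = 743 mW/2 = 371.5 mW, polarized at 28°.
I₂ = I₁ · cos²(57°) = 371.5 · 0.2966 = 110.2 mW.
I₃ = I₂ · cos²(67°) = 110.2 · 0.1527 = 16.82 mW.
I₄ = I₃ · cos²(30°) = 16.82 · 0.75 = 12.62 mW.
That is 1.698% of the incident intensity.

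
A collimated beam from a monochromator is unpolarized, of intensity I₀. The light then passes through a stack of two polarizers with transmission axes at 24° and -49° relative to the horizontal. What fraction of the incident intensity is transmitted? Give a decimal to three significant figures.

Unpolarized light through the first polarizer → I₁ = ½ I₀, now polarized at 24°.
I₂ = I₁ cos²(-49° − 24°) = 0.5 I₀ · cos²(73°) = 0.04274 I₀.
Transmitted fraction = 0.04274.

≈ 0.0427 I₀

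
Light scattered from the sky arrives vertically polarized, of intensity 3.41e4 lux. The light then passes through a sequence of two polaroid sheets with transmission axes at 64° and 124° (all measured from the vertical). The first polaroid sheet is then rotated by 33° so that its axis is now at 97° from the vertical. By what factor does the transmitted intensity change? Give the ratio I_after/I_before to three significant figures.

I_new/I_old ≈ 0.245

Before rotation:
I₁ = I₀ cos²(64° − 0°) = I₀ cos²(64°) = 0.1922 I₀.
I₂ = I₁ cos²(124° − 64°) = 0.1922 I₀ · cos²(60°) = 0.04804 I₀.
After rotation:
I₁ = I₀ cos²(97° − 0°) = I₀ cos²(83°) = 0.01485 I₀.
I₂ = I₁ cos²(124° − 97°) = 0.01485 I₀ · cos²(27°) = 0.01179 I₀.
Ratio = 0.01179 / 0.04804 = 0.2454.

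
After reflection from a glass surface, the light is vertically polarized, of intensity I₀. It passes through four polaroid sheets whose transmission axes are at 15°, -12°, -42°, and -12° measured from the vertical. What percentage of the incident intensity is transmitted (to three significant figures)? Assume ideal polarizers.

≈ 41.7%

I₁ = I₀ cos²(15° − 0°) = I₀ cos²(15°) = 0.933 I₀.
I₂ = I₁ cos²(-12° − 15°) = 0.933 I₀ · cos²(27°) = 0.7407 I₀.
I₃ = I₂ cos²(-42° + 12°) = 0.7407 I₀ · cos²(30°) = 0.5555 I₀.
I₄ = I₃ cos²(-12° + 42°) = 0.5555 I₀ · cos²(30°) = 0.4167 I₀.
That is 41.67% of the incident intensity.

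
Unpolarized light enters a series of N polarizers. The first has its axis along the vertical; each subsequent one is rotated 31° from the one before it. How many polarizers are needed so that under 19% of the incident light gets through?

First polarizer halves the unpolarized light: factor 1/2.
Each further stage multiplies by cos²(31°) = 0.7347.
After N polarizers: T = 0.5·0.7347^(N−1). Require T < 0.19 ⇒ N−1 > ln(0.19/0.5)/ln(0.7347) = 3.14, so N−1 ≥ 4 and N = 5.
Check: N=5 gives T = 0.1457 < 0.19; N=4 gives T = 0.1983.

N = 5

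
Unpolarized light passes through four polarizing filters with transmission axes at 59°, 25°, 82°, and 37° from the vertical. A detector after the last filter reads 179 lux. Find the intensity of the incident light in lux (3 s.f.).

I₀ ≈ 3510 lux

Unpolarized light through the first polarizer → I₁ = ½ I₀, now polarized at 59°.
I₂ = I₁ cos²(25° − 59°) = 0.5 I₀ · cos²(34°) = 0.3437 I₀.
I₃ = I₂ cos²(82° − 25°) = 0.3437 I₀ · cos²(57°) = 0.1019 I₀.
I₄ = I₃ cos²(37° − 82°) = 0.1019 I₀ · cos²(45°) = 0.05097 I₀.
So 179 lux = 0.05097 I₀, giving I₀ = 179/0.05097 = 3512 lux.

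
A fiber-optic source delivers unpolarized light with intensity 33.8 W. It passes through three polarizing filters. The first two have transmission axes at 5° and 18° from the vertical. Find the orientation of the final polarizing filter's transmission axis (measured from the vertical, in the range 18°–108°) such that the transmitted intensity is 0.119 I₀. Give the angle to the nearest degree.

Unpolarized light through the first polarizer → I₁ = ½ I₀, now polarized at 5°.
I₂ = I₁ cos²(18° − 5°) = 0.5 I₀ · cos²(13°) = 0.4747 I₀.
Need I₃/I₀ = 0.119, so cos²(θ − 18°) = 0.119 / 0.4747 = 0.2507.
θ − 18° = arccos(√0.2507) = 60.0°, giving θ ≈ 18 + 60.0 = 78.0°.

θ ≈ 78°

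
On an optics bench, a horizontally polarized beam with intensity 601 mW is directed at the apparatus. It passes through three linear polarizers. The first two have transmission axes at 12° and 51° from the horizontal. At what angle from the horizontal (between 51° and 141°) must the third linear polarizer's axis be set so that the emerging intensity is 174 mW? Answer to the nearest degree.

I₁ = I₀ cos²(12° − 0°) = I₀ cos²(12°) = 0.9568 I₀.
I₂ = I₁ cos²(51° − 12°) = 0.9568 I₀ · cos²(39°) = 0.5778 I₀.
Target fraction: 174 / 601 mW = 0.2895 of I₀.
Need I₃/I₀ = 0.2895, so cos²(θ − 51°) = 0.2895 / 0.5778 = 0.501.
θ − 51° = arccos(√0.501) = 44.9°, giving θ ≈ 51 + 44.9 = 95.9°.

θ ≈ 96°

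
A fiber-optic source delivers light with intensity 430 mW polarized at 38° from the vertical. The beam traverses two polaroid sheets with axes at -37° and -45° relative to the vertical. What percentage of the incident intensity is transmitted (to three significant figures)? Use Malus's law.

By Malus's law, I₁ = 430 mW · cos²(75°) = 28.8 mW.
I₂ = I₁ · cos²(8°) = 28.8 · 0.9806 = 28.25 mW.
That is 6.569% of the incident intensity.

≈ 6.57%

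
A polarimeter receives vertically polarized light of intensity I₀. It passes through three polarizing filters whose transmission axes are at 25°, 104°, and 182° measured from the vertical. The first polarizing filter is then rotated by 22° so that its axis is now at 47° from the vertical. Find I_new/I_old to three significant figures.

I_new/I_old ≈ 4.61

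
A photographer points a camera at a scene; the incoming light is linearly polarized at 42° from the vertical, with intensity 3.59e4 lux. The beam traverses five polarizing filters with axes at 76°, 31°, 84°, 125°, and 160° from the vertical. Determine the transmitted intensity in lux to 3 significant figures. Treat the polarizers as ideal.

I₁ = 3.59e4 lux · cos²(34°) = 2.467e+04 lux.
I₂ = I₁ · cos²(45°) = 2.467e+04 · 0.5 = 1.234e+04 lux.
I₃ = I₂ · cos²(53°) = 1.234e+04 · 0.3622 = 4468 lux.
I₄ = I₃ · cos²(41°) = 4468 · 0.5696 = 2545 lux.
I₅ = I₄ · cos²(35°) = 2545 · 0.671 = 1708 lux.

I ≈ 1710 lux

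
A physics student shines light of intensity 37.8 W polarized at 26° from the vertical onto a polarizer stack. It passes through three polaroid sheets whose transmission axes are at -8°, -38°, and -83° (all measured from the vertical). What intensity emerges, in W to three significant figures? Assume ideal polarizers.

By Malus's law, I₁ = 37.8 W · cos²(34°) = 25.98 W.
I₂ = I₁ · cos²(30°) = 25.98 · 0.75 = 19.49 W.
I₃ = I₂ · cos²(45°) = 19.49 · 0.5 = 9.743 W.

I ≈ 9.74 W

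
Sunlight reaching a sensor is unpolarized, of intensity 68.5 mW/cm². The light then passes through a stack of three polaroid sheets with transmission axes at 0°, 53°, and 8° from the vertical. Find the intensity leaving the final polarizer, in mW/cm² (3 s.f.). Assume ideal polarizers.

I ≈ 6.20 mW/cm²

Unpolarized light through the first polarizer → I₁ = 68.5 mW/cm²/2 = 34.25 mW/cm², polarized at 0°.
I₂ = I₁ · cos²(53°) = 34.25 · 0.3622 = 12.4 mW/cm².
I₃ = I₂ · cos²(45°) = 12.4 · 0.5 = 6.202 mW/cm².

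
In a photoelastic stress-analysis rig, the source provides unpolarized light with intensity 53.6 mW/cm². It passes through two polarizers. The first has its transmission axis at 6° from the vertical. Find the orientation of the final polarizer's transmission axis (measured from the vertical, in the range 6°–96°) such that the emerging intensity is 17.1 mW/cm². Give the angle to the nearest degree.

θ ≈ 43°

Unpolarized light through the first polarizer → I₁ = ½ I₀, now polarized at 6°.
Target fraction: 17.1 / 53.6 mW/cm² = 0.319 of I₀.
Need I₂/I₀ = 0.319, so cos²(θ − 6°) = 0.319 / 0.5 = 0.6381.
θ − 6° = arccos(√0.6381) = 37.0°, giving θ ≈ 6 + 37.0 = 43.0°.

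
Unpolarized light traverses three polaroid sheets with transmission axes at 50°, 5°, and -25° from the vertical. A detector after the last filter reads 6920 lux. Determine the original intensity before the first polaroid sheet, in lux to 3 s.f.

I₀ ≈ 3.69e4 lux

Unpolarized light through the first polarizer → I₁ = ½ I₀, now polarized at 50°.
I₂ = I₁ cos²(5° − 50°) = 0.5 I₀ · cos²(45°) = 0.25 I₀.
I₃ = I₂ cos²(-25° − 5°) = 0.25 I₀ · cos²(30°) = 0.1875 I₀.
So 6920 lux = 0.1875 I₀, giving I₀ = 6920/0.1875 = 3.691e+04 lux.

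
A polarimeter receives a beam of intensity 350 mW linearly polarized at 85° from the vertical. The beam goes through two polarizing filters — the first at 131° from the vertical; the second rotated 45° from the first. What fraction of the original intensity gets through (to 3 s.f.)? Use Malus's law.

By Malus's law, I₁ = 350 mW · cos²(46°) = 168.9 mW.
I₂ = I₁ · cos²(45°) = 168.9 · 0.5 = 84.45 mW.
Transmitted fraction = 0.2413.

I/I₀ ≈ 0.241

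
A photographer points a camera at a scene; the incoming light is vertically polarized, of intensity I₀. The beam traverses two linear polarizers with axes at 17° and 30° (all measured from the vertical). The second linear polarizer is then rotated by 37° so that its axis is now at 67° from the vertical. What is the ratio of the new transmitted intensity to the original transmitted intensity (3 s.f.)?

I_new/I_old ≈ 0.435

Before rotation:
By Malus's law, I₁ = I₀ cos²(17° − 0°) = I₀ cos²(17°) = 0.9145 I₀.
I₂ = I₁ cos²(30° − 17°) = 0.9145 I₀ · cos²(13°) = 0.8682 I₀.
After rotation:
I₁ = I₀ cos²(17° − 0°) = I₀ cos²(17°) = 0.9145 I₀.
I₂ = I₁ cos²(67° − 17°) = 0.9145 I₀ · cos²(50°) = 0.3779 I₀.
Ratio = 0.3779 / 0.8682 = 0.4352.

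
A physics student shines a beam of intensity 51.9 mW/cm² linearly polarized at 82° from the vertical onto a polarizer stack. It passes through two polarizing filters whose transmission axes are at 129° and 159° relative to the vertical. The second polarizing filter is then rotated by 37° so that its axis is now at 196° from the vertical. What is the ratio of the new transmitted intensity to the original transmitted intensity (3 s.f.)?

I_new/I_old ≈ 0.204

Before rotation:
I₁ = I₀ cos²(129° − 82°) = I₀ cos²(47°) = 0.4651 I₀.
I₂ = I₁ cos²(159° − 129°) = 0.4651 I₀ · cos²(30°) = 0.3488 I₀.
After rotation:
I₁ = I₀ cos²(129° − 82°) = I₀ cos²(47°) = 0.4651 I₀.
I₂ = I₁ cos²(196° − 129°) = 0.4651 I₀ · cos²(67°) = 0.07101 I₀.
Ratio = 0.07101 / 0.3488 = 0.2036.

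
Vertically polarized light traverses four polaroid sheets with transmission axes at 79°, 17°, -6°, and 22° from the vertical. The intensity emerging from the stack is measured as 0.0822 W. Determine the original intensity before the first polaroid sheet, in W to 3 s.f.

I₀ ≈ 15.5 W

I₁ = I₀ cos²(79° − 0°) = I₀ cos²(79°) = 0.03641 I₀.
I₂ = I₁ cos²(17° − 79°) = 0.03641 I₀ · cos²(62°) = 0.008024 I₀.
I₃ = I₂ cos²(-6° − 17°) = 0.008024 I₀ · cos²(23°) = 0.006799 I₀.
I₄ = I₃ cos²(22° + 6°) = 0.006799 I₀ · cos²(28°) = 0.005301 I₀.
So 0.0822 W = 0.005301 I₀, giving I₀ = 0.0822/0.005301 = 15.51 W.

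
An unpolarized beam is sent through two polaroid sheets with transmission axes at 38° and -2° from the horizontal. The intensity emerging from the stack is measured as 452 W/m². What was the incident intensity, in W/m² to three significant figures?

Unpolarized light through the first polarizer → I₁ = ½ I₀, now polarized at 38°.
I₂ = I₁ cos²(-2° − 38°) = 0.5 I₀ · cos²(40°) = 0.2934 I₀.
So 452 W/m² = 0.2934 I₀, giving I₀ = 452/0.2934 = 1540 W/m².

I₀ ≈ 1540 W/m²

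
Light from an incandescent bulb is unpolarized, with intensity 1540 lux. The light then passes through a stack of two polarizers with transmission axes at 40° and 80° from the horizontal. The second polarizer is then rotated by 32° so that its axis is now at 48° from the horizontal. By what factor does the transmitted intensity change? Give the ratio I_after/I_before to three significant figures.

I_new/I_old ≈ 1.67

Before rotation:
Unpolarized light through the first polarizer → I₁ = ½ I₀, now polarized at 40°.
I₂ = I₁ cos²(80° − 40°) = 0.5 I₀ · cos²(40°) = 0.2934 I₀.
After rotation:
Unpolarized light through the first polarizer → I₁ = ½ I₀, now polarized at 40°.
I₂ = I₁ cos²(48° − 40°) = 0.5 I₀ · cos²(8°) = 0.4903 I₀.
Ratio = 0.4903 / 0.2934 = 1.671.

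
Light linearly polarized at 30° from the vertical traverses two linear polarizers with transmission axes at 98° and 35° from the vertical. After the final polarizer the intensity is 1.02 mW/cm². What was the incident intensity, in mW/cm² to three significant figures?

I₀ ≈ 35.3 mW/cm²

I₁ = I₀ cos²(98° − 30°) = I₀ cos²(68°) = 0.1403 I₀.
I₂ = I₁ cos²(35° − 98°) = 0.1403 I₀ · cos²(63°) = 0.02892 I₀.
So 1.02 mW/cm² = 0.02892 I₀, giving I₀ = 1.02/0.02892 = 35.27 mW/cm².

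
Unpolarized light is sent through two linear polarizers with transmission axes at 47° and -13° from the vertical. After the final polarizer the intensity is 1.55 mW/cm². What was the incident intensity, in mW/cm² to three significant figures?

I₀ ≈ 12.4 mW/cm²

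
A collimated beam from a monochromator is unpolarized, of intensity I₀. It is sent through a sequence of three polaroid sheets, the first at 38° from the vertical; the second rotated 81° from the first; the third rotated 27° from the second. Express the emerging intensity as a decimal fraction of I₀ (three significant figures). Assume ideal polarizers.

≈ 0.00971 I₀

Unpolarized light through the first polarizer → I₁ = ½ I₀, now polarized at 38°.
I₂ = I₁ cos²(81°) = 0.5 · 0.02447 I₀ = 0.01224 I₀.
I₃ = I₂ cos²(27°) = 0.01224 · 0.7939 I₀ = 0.009714 I₀.
Transmitted fraction = 0.009714.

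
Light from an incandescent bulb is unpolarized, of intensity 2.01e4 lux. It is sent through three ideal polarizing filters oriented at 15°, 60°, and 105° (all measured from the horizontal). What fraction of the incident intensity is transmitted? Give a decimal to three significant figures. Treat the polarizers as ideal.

I/I₀ ≈ 0.125

Unpolarized light through the first polarizer → I₁ = 2.01e4 lux/2 = 1.005e+04 lux, polarized at 15°.
I₂ = I₁ · cos²(45°) = 1.005e+04 · 0.5 = 5025 lux.
I₃ = I₂ · cos²(45°) = 5025 · 0.5 = 2513 lux.
Transmitted fraction = 0.125.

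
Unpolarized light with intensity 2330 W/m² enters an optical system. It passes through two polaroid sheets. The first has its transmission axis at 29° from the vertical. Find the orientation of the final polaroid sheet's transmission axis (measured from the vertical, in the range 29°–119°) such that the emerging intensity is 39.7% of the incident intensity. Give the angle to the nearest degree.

θ ≈ 56°

Unpolarized light through the first polarizer → I₁ = ½ I₀, now polarized at 29°.
Need I₂/I₀ = 0.397, so cos²(θ − 29°) = 0.397 / 0.5 = 0.794.
θ − 29° = arccos(√0.794) = 27.0°, giving θ ≈ 29 + 27.0 = 56.0°.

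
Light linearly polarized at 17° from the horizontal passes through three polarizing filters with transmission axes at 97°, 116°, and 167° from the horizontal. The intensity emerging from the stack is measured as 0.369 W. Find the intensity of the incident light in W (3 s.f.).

By Malus's law, I₁ = I₀ cos²(97° − 17°) = I₀ cos²(80°) = 0.03015 I₀.
I₂ = I₁ cos²(116° − 97°) = 0.03015 I₀ · cos²(19°) = 0.02696 I₀.
I₃ = I₂ cos²(167° − 116°) = 0.02696 I₀ · cos²(51°) = 0.01068 I₀.
So 0.369 W = 0.01068 I₀, giving I₀ = 0.369/0.01068 = 34.56 W.

I₀ ≈ 34.6 W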